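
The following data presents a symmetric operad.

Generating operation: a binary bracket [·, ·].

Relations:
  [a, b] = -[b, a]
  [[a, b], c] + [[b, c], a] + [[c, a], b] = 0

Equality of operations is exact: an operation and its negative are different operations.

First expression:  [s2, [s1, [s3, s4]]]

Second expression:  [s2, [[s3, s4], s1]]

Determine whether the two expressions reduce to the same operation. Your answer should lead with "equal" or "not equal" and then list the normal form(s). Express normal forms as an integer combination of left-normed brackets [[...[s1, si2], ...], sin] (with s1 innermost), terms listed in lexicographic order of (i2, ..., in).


The first expression, normalized: -[[[s1, s3], s4], s2] + [[[s1, s4], s3], s2]
The second expression, normalized: [[[s1, s3], s4], s2] - [[[s1, s4], s3], s2]
Different reductions; not equal.

not equal; the first gives -[[[s1, s3], s4], s2] + [[[s1, s4], s3], s2] and the second [[[s1, s3], s4], s2] - [[[s1, s4], s3], s2]


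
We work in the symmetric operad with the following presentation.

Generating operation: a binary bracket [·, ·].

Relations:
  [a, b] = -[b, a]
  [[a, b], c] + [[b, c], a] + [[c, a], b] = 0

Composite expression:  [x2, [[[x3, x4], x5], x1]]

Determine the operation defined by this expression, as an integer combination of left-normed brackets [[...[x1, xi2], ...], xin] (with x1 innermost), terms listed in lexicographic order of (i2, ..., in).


[[[[x1, x3], x4], x5], x2] - [[[[x1, x4], x3], x5], x2] - [[[[x1, x5], x3], x4], x2] + [[[[x1, x5], x4], x3], x2]

Skip Jacobi rewriting: expand, keep x1-initial words, read off terms.
Composite bracket: [x2, [[[x3, x4], x5], x1]]
Under [a, b] = ab - ba we get 16 signed associative words (2^4 = 16).
Only words starting with x1 matter:
  the word x1x3x4x5x2 carries sign +1 and contributes +[[[[x1, x3], x4], x5], x2]
  the word x1x4x3x5x2 carries sign -1 and contributes -[[[[x1, x4], x3], x5], x2]
  the word x1x5x3x4x2 carries sign -1 and contributes -[[[[x1, x5], x3], x4], x2]
  the word x1x5x4x3x2 carries sign +1 and contributes +[[[[x1, x5], x4], x3], x2]


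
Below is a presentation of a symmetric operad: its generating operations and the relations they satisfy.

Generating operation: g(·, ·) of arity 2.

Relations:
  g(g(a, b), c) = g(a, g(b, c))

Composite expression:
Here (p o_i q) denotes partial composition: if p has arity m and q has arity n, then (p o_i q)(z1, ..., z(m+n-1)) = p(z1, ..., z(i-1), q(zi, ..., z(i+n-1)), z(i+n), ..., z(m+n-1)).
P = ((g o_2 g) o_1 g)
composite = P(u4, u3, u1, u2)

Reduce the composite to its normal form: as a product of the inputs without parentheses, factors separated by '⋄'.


u4 ⋄ u3 ⋄ u1 ⋄ u2

Every regrouping of g is equal, so read the u-inputs in written order.
g(u4, u3) reduces to u4 ⋄ u3
g(u1, u2) reduces to u1 ⋄ u2
g(g(u4, u3), g(u1, u2)) reduces to u4 ⋄ u3 ⋄ u1 ⋄ u2


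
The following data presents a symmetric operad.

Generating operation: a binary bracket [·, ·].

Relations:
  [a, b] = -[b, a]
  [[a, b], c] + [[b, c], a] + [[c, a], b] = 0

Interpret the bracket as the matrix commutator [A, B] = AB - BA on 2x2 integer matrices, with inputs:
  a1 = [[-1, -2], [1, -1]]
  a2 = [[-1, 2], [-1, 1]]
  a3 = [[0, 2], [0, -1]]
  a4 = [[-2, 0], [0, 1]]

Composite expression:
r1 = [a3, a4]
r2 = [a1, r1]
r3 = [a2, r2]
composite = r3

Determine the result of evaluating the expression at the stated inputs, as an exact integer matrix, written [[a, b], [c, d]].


[[0, 24], [12, 0]]

[a3, a4] = [[0, 6], [0, 0]]
[a1, [a3, a4]] = [[-6, 0], [0, 6]]
[a2, [a1, [a3, a4]]] = [[0, 24], [12, 0]]


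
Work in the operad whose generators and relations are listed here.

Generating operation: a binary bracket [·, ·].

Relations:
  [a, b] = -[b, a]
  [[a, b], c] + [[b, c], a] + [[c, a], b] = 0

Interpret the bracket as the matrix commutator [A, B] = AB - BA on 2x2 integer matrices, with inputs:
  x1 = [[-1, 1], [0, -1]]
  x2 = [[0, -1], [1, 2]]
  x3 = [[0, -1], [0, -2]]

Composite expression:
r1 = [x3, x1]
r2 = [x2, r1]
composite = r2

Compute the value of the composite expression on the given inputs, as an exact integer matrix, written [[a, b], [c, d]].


[x3, x1] = [[0, 2], [0, 0]]
[x2, [x3, x1]] = [[-2, -4], [0, 2]]

[[-2, -4], [0, 2]]


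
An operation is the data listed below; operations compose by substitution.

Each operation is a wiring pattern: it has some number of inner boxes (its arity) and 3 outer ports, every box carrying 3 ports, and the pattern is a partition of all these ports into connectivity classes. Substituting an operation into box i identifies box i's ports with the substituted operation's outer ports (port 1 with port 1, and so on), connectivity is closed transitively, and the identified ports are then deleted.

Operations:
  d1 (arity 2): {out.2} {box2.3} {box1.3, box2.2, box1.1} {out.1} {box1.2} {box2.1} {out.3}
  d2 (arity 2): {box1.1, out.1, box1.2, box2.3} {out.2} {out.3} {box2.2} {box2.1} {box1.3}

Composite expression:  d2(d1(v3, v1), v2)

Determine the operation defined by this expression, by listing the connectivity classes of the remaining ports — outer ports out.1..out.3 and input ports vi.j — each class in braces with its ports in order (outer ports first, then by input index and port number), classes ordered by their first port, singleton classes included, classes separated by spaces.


After gluing at d2, chains via deleted ports link the v-ports.
after d1, the pattern on (v3, v1) reads {out.1} {out.2} {out.3} {v1.1} {v1.2, v3.1, v3.3} {v1.3} {v3.2} (out.j = its outer ports)
after d2, the pattern on (v3, v1, v2) reads {out.1, v2.3} {out.2} {out.3} {v1.1} {v1.2, v3.1, v3.3} {v1.3} {v2.1} {v2.2} {v3.2} (out.j = its outer ports)

{out.1, v2.3} {out.2} {out.3} {v1.1} {v1.2, v3.1, v3.3} {v1.3} {v2.1} {v2.2} {v3.2}


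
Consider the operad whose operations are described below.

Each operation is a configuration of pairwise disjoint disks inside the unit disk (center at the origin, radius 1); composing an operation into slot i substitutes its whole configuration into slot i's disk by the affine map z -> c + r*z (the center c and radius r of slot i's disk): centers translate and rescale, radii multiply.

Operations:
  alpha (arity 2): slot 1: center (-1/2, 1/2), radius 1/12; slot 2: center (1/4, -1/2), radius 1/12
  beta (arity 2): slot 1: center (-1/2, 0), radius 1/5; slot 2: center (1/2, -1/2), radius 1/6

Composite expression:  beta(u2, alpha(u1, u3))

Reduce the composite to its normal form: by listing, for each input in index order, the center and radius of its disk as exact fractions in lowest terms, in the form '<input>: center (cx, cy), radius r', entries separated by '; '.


Follow each u-input down from beta: c' goes to c + r*c', radius to r*r'.
for u2, the 1-step affine chain lands on center (-1/2, 0), radius 1/5
for u1, the 2-step affine chain lands on center (5/12, -5/12), radius 1/72
for u3, the 2-step affine chain lands on center (13/24, -7/12), radius 1/72

u1: center (5/12, -5/12), radius 1/72; u2: center (-1/2, 0), radius 1/5; u3: center (13/24, -7/12), radius 1/72


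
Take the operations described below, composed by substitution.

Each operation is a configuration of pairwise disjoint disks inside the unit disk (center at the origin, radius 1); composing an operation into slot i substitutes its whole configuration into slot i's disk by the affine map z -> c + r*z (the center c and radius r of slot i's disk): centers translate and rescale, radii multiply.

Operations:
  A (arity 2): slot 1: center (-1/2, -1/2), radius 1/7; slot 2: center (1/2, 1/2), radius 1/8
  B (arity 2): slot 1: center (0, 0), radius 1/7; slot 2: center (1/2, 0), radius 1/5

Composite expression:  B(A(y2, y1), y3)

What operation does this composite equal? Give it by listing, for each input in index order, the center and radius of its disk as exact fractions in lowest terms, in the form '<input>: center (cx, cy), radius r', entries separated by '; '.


Affine substitution under B: radii multiply and y-centers shift.
y2: after 2 affine steps, its disk has center (-1/14, -1/14), radius 1/49
y1: after 2 affine steps, its disk has center (1/14, 1/14), radius 1/56
y3: after 1 affine step, its disk has center (1/2, 0), radius 1/5

y1: center (1/14, 1/14), radius 1/56; y2: center (-1/14, -1/14), radius 1/49; y3: center (1/2, 0), radius 1/5


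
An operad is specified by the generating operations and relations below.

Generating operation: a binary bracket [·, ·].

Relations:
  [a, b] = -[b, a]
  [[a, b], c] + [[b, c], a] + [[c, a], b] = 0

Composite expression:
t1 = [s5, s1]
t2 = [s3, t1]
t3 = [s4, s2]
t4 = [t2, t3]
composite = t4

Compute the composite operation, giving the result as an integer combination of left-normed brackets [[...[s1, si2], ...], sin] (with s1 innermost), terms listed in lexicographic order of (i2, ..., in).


-[[[[s1, s5], s3], s2], s4] + [[[[s1, s5], s3], s4], s2]

Left-normed coefficients sit on the s1-initial expansion words.
Composite bracket: [[s3, [s5, s1]], [s4, s2]]
Full expansion: 16 signed words from ab - ba (2^4 = 16).
Collect the words opening with s1:
  sign of s1s5s3s2s4 is -1, so it contributes -[[[[s1, s5], s3], s2], s4]
  sign of s1s5s3s4s2 is +1, so it contributes +[[[[s1, s5], s3], s4], s2]


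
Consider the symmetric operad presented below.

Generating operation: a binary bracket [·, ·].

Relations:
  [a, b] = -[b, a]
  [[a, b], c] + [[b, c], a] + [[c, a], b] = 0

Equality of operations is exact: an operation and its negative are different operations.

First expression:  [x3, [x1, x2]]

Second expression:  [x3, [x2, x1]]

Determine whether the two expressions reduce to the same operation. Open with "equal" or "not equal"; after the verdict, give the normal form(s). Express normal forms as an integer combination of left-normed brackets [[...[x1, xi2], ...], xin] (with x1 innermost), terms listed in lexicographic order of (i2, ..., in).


not equal — first -[[x1, x2], x3], second [[x1, x2], x3]

The first expression reduces to -[[x1, x2], x3]
The second expression reduces to [[x1, x2], x3]
They disagree, so not equal.


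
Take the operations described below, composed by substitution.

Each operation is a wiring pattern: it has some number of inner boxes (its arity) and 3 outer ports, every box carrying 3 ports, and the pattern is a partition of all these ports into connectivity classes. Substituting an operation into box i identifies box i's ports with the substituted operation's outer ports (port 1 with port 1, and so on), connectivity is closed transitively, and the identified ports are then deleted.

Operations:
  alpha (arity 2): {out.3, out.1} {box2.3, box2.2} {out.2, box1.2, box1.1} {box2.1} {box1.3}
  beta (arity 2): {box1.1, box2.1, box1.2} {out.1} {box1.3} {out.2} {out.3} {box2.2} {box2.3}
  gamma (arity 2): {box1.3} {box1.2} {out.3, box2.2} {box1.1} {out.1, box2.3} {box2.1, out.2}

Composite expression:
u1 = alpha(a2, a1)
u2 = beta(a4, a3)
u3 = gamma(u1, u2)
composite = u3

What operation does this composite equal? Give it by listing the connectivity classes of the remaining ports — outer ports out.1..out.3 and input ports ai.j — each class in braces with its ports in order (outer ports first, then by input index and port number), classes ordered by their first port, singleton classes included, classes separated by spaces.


{out.1} {out.2} {out.3} {a1.1} {a1.2, a1.3} {a2.1, a2.2} {a2.3} {a3.1, a4.1, a4.2} {a3.2} {a3.3} {a4.3}

Connectivity passes through glued gamma-boundaries; trace each wire chain.
stage alpha: inputs (a2, a1), connectivity {out.1, out.3} {out.2, a2.1, a2.2} {a1.1} {a1.2, a1.3} {a2.3}, out.j its boundary
stage beta: inputs (a4, a3), connectivity {out.1} {out.2} {out.3} {a3.1, a4.1, a4.2} {a3.2} {a3.3} {a4.3}, out.j its boundary
stage gamma: inputs (a2, a1, a4, a3), connectivity {out.1} {out.2} {out.3} {a1.1} {a1.2, a1.3} {a2.1, a2.2} {a2.3} {a3.1, a4.1, a4.2} {a3.2} {a3.3} {a4.3}, out.j its boundary


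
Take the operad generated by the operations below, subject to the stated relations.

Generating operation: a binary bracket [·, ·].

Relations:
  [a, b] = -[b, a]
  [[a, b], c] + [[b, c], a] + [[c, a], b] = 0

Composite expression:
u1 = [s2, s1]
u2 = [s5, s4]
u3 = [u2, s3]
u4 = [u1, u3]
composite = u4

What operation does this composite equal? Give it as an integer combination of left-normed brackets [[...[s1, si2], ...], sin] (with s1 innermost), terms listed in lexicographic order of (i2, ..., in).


-[[[[s1, s2], s3], s4], s5] + [[[[s1, s2], s3], s5], s4] + [[[[s1, s2], s4], s5], s3] - [[[[s1, s2], s5], s4], s3]

Skip Jacobi rewriting: expand, keep s1-initial words, read off terms.
Composite bracket: [[s2, s1], [[s5, s4], s3]]
Expanding via [a, b] = ab - ba: 16 signed words (2^4 = 16).
Keep just the words that open with s1:
  word s1s2s3s4s5 has sign -1, contributing -[[[[s1, s2], s3], s4], s5]
  word s1s2s3s5s4 has sign +1, contributing +[[[[s1, s2], s3], s5], s4]
  word s1s2s4s5s3 has sign +1, contributing +[[[[s1, s2], s4], s5], s3]
  word s1s2s5s4s3 has sign -1, contributing -[[[[s1, s2], s5], s4], s3]


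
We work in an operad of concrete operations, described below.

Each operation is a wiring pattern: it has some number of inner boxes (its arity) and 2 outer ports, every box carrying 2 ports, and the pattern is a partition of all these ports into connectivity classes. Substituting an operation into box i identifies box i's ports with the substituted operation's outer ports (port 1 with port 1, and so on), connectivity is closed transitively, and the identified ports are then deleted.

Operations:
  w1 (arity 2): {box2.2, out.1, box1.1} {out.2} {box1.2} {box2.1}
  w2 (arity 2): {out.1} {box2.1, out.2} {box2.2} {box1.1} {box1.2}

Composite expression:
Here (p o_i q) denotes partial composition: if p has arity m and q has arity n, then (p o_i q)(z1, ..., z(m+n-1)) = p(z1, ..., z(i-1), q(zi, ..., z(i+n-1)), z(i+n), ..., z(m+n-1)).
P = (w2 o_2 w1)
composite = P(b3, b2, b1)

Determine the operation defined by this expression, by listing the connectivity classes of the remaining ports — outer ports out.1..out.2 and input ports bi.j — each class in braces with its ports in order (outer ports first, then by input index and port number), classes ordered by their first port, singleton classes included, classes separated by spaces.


{out.1} {out.2, b1.2, b2.1} {b1.1} {b2.2} {b3.1} {b3.2}


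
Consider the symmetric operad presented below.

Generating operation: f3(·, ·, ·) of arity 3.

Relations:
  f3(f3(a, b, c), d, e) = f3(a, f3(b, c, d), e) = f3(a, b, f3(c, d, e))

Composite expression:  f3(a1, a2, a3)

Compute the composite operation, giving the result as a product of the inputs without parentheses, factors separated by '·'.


a1 · a2 · a3

The f3-tree's shape is irrelevant; the a-reading-order decides.
f3(a1, a2, a3) flattens to a1 · a2 · a3


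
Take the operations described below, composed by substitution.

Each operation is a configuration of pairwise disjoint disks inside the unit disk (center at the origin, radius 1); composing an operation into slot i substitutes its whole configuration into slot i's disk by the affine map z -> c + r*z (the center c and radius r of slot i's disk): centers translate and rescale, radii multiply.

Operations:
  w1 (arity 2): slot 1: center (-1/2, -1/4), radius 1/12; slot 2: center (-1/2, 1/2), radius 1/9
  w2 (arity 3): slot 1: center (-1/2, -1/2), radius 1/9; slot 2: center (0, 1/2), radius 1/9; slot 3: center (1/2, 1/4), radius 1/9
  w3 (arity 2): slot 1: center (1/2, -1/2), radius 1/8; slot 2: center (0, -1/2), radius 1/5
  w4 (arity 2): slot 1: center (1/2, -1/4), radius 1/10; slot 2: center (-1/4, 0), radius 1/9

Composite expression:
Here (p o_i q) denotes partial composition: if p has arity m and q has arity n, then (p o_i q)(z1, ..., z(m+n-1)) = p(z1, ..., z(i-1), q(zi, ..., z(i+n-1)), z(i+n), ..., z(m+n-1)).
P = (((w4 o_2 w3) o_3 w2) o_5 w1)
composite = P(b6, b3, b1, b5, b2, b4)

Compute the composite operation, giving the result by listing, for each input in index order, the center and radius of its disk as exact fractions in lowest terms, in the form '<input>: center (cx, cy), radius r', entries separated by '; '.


b1: center (-47/180, -1/15), radius 1/405; b2: center (-389/1620, -41/810), radius 1/4860; b3: center (-7/36, -1/18), radius 1/72; b4: center (-389/1620, -79/1620), radius 1/3645; b5: center (-1/4, -2/45), radius 1/405; b6: center (1/2, -1/4), radius 1/10


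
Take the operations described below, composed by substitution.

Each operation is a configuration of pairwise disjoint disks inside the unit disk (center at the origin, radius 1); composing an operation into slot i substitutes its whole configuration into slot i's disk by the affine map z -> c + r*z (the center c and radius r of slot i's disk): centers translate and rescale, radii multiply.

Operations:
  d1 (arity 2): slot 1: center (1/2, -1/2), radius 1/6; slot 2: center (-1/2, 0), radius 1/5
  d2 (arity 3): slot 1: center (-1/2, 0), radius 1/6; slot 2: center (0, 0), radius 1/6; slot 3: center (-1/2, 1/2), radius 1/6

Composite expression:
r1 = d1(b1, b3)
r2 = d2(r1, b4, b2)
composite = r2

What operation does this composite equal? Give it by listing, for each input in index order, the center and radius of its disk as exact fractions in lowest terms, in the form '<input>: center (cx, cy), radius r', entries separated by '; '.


b1: center (-5/12, -1/12), radius 1/36; b2: center (-1/2, 1/2), radius 1/6; b3: center (-7/12, 0), radius 1/30; b4: center (0, 0), radius 1/6

Only the slot chain above each b matters under d2; compose those maps.
for b1, the 2-step affine chain lands on center (-5/12, -1/12), radius 1/36
for b3, the 2-step affine chain lands on center (-7/12, 0), radius 1/30
for b4, the 1-step affine chain lands on center (0, 0), radius 1/6
for b2, the 1-step affine chain lands on center (-1/2, 1/2), radius 1/6


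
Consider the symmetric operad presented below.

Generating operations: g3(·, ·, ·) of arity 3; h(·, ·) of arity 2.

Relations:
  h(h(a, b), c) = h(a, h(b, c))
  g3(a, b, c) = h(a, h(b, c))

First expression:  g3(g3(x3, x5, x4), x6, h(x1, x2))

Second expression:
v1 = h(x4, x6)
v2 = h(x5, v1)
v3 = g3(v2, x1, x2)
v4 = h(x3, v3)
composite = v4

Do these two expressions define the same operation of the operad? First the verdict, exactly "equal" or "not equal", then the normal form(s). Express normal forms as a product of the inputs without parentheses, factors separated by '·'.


equal; both compose to x3 · x5 · x4 · x6 · x1 · x2

In normal form, the first expression is x3 · x5 · x4 · x6 · x1 · x2
In normal form, the second expression is x3 · x5 · x4 · x6 · x1 · x2
One common form — equal.


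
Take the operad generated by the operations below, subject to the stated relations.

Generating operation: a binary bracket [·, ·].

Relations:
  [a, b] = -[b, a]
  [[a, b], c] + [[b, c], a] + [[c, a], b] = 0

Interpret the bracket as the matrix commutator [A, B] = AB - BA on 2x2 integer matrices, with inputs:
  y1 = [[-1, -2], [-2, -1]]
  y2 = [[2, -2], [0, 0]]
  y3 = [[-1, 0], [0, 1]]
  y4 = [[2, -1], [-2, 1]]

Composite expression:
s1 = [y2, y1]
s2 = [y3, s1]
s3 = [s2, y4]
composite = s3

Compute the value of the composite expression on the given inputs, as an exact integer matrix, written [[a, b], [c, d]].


[y2, y1] = [[4, -4], [4, -4]]
[y3, [y2, y1]] = [[0, 8], [8, 0]]
[[y3, [y2, y1]], y4] = [[-8, -8], [8, 8]]

[[-8, -8], [8, 8]]


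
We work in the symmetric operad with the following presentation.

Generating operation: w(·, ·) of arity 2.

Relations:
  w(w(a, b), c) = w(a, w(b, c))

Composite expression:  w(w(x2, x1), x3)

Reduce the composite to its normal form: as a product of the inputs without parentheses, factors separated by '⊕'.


x2 ⊕ x1 ⊕ x3

The w-tree's shape is irrelevant; the x-reading-order decides.
w(x2, x1) unparenthesizes to x2 ⊕ x1
w(w(x2, x1), x3) unparenthesizes to x2 ⊕ x1 ⊕ x3


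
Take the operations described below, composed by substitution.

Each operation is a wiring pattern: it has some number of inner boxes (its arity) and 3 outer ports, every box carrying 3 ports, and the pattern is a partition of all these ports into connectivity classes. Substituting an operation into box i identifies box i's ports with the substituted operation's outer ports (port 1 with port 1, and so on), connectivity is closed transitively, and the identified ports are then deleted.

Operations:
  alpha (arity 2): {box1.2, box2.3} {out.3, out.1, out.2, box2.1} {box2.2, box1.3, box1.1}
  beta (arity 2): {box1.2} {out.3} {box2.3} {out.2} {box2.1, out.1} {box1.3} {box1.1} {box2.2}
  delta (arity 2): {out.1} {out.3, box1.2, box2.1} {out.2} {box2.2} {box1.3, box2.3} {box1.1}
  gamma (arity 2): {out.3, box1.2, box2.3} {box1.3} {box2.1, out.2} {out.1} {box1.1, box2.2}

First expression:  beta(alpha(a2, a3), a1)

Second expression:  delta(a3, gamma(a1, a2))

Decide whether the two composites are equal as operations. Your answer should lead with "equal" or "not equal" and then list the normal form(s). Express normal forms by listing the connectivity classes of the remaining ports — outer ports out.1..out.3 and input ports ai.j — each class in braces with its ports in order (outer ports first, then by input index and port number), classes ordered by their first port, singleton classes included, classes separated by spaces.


not equal; first: {out.1, a1.1} {out.2} {out.3} {a1.2} {a1.3} {a2.1, a2.3, a3.2} {a2.2, a3.3} {a3.1}; second: {out.1} {out.2} {out.3, a3.2} {a1.1, a2.2} {a1.2, a2.3, a3.3} {a1.3} {a2.1} {a3.1}

In normal form, the first expression is {out.1, a1.1} {out.2} {out.3} {a1.2} {a1.3} {a2.1, a2.3, a3.2} {a2.2, a3.3} {a3.1}
In normal form, the second expression is {out.1} {out.2} {out.3, a3.2} {a1.1, a2.2} {a1.2, a2.3, a3.3} {a1.3} {a2.1} {a3.1}
They disagree, so not equal.


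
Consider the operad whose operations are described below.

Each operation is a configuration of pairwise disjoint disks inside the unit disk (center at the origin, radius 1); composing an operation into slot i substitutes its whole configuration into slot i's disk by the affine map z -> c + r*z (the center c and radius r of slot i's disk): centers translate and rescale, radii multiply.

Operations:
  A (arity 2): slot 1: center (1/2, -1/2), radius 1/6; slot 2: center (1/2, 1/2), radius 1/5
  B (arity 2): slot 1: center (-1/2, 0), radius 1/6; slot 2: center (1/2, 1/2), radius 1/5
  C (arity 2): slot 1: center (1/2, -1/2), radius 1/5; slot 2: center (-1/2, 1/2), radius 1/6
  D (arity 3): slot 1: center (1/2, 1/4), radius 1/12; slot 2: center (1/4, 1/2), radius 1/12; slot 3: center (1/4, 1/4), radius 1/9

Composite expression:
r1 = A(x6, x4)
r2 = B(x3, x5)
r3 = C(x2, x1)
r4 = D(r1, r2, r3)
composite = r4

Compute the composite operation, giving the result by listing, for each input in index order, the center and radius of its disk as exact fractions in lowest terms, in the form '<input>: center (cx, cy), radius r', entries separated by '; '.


x1: center (7/36, 11/36), radius 1/54; x2: center (11/36, 7/36), radius 1/45; x3: center (5/24, 1/2), radius 1/72; x4: center (13/24, 7/24), radius 1/60; x5: center (7/24, 13/24), radius 1/60; x6: center (13/24, 5/24), radius 1/72

Each x-disk chains the slot maps above it in D; radii multiply.
tracing x6 down its 2-map path: center (13/24, 5/24), radius 1/72
tracing x4 down its 2-map path: center (13/24, 7/24), radius 1/60
tracing x3 down its 2-map path: center (5/24, 1/2), radius 1/72
tracing x5 down its 2-map path: center (7/24, 13/24), radius 1/60
tracing x2 down its 2-map path: center (11/36, 7/36), radius 1/45
tracing x1 down its 2-map path: center (7/36, 11/36), radius 1/54


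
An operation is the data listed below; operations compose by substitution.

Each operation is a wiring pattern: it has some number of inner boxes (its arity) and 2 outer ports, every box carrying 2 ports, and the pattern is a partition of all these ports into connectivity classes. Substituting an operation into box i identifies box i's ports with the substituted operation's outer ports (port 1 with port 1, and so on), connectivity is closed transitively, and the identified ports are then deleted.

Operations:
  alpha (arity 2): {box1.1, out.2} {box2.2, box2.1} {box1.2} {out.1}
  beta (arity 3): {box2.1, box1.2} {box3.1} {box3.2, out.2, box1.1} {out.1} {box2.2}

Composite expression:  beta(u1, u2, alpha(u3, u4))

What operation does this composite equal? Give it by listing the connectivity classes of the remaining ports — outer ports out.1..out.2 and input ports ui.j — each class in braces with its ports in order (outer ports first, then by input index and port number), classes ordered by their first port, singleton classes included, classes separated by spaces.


Two ports join when wires chain via beta-identified ports.
stage alpha: inputs (u3, u4), connectivity {out.1} {out.2, u3.1} {u3.2} {u4.1, u4.2}, out.j its boundary
stage beta: inputs (u1, u2, u3, u4), connectivity {out.1} {out.2, u1.1, u3.1} {u1.2, u2.1} {u2.2} {u3.2} {u4.1, u4.2}, out.j its boundary

{out.1} {out.2, u1.1, u3.1} {u1.2, u2.1} {u2.2} {u3.2} {u4.1, u4.2}


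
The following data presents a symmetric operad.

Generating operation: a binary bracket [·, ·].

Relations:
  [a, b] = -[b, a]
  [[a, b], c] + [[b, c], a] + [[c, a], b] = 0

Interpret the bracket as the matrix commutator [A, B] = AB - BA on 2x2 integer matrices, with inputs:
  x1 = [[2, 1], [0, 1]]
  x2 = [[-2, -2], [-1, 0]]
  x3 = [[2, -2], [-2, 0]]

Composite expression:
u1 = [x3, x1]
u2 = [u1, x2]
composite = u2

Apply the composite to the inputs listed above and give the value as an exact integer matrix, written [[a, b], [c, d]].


[x3, x1] = [[2, 4], [-2, -2]]
[[x3, x1], x2] = [[-8, 0], [8, 8]]

[[-8, 0], [8, 8]]


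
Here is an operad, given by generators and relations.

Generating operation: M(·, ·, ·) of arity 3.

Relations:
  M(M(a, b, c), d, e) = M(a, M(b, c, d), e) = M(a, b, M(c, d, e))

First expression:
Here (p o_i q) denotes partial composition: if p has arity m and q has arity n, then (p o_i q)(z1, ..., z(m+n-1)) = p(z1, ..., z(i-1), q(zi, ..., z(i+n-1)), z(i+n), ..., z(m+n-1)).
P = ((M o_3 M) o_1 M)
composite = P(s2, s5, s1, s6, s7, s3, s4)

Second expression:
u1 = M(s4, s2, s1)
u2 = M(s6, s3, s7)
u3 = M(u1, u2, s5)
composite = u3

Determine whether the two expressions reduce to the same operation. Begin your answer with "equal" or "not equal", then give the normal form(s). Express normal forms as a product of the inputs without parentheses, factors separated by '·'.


not equal — first s2 · s5 · s1 · s6 · s7 · s3 · s4, second s4 · s2 · s1 · s6 · s3 · s7 · s5

Reducing the first expression gives s2 · s5 · s1 · s6 · s7 · s3 · s4
Reducing the second expression gives s4 · s2 · s1 · s6 · s3 · s7 · s5
They disagree, so not equal.


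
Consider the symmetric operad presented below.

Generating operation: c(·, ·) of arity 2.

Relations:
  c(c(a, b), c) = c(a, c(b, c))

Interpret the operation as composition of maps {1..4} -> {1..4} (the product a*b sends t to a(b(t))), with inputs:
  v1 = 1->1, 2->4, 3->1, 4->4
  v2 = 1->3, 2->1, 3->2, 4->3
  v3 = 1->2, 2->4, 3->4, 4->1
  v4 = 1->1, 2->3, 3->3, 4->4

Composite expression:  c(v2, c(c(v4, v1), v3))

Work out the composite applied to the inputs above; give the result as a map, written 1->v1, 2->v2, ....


c(v4, v1) = 1->1, 2->4, 3->1, 4->4
c(c(v4, v1), v3) = 1->4, 2->4, 3->4, 4->1
c(v2, c(c(v4, v1), v3)) = 1->3, 2->3, 3->3, 4->3

1->3, 2->3, 3->3, 4->3


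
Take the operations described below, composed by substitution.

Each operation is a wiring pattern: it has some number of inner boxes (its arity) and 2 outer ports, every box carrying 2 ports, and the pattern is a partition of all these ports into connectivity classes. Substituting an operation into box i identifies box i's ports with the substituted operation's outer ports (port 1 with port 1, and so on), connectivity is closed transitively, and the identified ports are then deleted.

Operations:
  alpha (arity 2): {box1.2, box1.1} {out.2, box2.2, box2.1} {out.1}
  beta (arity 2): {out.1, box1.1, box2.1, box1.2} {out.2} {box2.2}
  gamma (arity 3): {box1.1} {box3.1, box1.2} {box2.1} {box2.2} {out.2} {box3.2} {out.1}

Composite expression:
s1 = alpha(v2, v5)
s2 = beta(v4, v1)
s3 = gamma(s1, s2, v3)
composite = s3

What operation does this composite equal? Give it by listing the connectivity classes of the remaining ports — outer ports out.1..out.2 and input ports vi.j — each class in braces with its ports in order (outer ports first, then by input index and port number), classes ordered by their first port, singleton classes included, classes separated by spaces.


Connectivity passes through glued gamma-boundaries; trace each wire chain.
after alpha, the pattern on (v2, v5) reads {out.1} {out.2, v5.1, v5.2} {v2.1, v2.2} (out.j = its outer ports)
after beta, the pattern on (v4, v1) reads {out.1, v1.1, v4.1, v4.2} {out.2} {v1.2} (out.j = its outer ports)
after gamma, the pattern on (v2, v5, v4, v1, v3) reads {out.1} {out.2} {v1.1, v4.1, v4.2} {v1.2} {v2.1, v2.2} {v3.1, v5.1, v5.2} {v3.2} (out.j = its outer ports)

{out.1} {out.2} {v1.1, v4.1, v4.2} {v1.2} {v2.1, v2.2} {v3.1, v5.1, v5.2} {v3.2}


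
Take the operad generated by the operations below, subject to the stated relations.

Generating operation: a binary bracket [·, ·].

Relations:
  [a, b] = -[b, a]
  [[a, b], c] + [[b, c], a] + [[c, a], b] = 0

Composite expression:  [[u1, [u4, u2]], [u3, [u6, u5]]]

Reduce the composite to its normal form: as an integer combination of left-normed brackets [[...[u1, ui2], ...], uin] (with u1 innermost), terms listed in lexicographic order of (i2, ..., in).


Antisymmetry and Jacobi reduce to u1-anchored left-normed brackets.
Composite bracket: [[u1, [u4, u2]], [u3, [u6, u5]]]
Each bracket splits as ab - ba, giving 32 signed words (2^5 = 32).
Only words starting with u1 matter:
  u1u2u4u3u5u6 appears with sign +1, giving the term +[[[[[u1, u2], u4], u3], u5], u6]
  u1u2u4u3u6u5 appears with sign -1, giving the term -[[[[[u1, u2], u4], u3], u6], u5]
  u1u2u4u5u6u3 appears with sign -1, giving the term -[[[[[u1, u2], u4], u5], u6], u3]
  u1u2u4u6u5u3 appears with sign +1, giving the term +[[[[[u1, u2], u4], u6], u5], u3]
  u1u4u2u3u5u6 appears with sign -1, giving the term -[[[[[u1, u4], u2], u3], u5], u6]
  u1u4u2u3u6u5 appears with sign +1, giving the term +[[[[[u1, u4], u2], u3], u6], u5]
  u1u4u2u5u6u3 appears with sign +1, giving the term +[[[[[u1, u4], u2], u5], u6], u3]
  u1u4u2u6u5u3 appears with sign -1, giving the term -[[[[[u1, u4], u2], u6], u5], u3]

[[[[[u1, u2], u4], u3], u5], u6] - [[[[[u1, u2], u4], u3], u6], u5] - [[[[[u1, u2], u4], u5], u6], u3] + [[[[[u1, u2], u4], u6], u5], u3] - [[[[[u1, u4], u2], u3], u5], u6] + [[[[[u1, u4], u2], u3], u6], u5] + [[[[[u1, u4], u2], u5], u6], u3] - [[[[[u1, u4], u2], u6], u5], u3]


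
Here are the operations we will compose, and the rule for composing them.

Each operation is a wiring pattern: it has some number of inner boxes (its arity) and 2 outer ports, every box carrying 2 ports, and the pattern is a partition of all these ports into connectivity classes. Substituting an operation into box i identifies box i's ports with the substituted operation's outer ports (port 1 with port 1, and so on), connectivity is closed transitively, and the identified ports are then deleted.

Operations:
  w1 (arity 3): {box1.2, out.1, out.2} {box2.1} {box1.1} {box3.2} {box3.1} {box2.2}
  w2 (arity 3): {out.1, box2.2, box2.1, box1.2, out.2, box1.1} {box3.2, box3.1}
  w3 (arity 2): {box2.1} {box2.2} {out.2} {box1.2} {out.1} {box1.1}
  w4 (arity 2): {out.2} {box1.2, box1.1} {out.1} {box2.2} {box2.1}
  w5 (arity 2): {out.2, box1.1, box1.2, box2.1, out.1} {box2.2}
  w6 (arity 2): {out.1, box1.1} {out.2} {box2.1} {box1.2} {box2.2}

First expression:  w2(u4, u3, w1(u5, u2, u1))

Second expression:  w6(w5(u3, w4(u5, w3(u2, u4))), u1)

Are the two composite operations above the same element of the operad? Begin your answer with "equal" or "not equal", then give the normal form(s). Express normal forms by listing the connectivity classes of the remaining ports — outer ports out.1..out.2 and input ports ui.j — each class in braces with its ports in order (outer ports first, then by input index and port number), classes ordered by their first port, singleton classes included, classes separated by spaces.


not equal; the first gives {out.1, out.2, u3.1, u3.2, u4.1, u4.2} {u1.1} {u1.2} {u2.1} {u2.2} {u5.1} {u5.2} and the second {out.1, u3.1, u3.2} {out.2} {u1.1} {u1.2} {u2.1} {u2.2} {u4.1} {u4.2} {u5.1, u5.2}

In normal form, the first expression is {out.1, out.2, u3.1, u3.2, u4.1, u4.2} {u1.1} {u1.2} {u2.1} {u2.2} {u5.1} {u5.2}
In normal form, the second expression is {out.1, u3.1, u3.2} {out.2} {u1.1} {u1.2} {u2.1} {u2.2} {u4.1} {u4.2} {u5.1, u5.2}
No match — not equal.


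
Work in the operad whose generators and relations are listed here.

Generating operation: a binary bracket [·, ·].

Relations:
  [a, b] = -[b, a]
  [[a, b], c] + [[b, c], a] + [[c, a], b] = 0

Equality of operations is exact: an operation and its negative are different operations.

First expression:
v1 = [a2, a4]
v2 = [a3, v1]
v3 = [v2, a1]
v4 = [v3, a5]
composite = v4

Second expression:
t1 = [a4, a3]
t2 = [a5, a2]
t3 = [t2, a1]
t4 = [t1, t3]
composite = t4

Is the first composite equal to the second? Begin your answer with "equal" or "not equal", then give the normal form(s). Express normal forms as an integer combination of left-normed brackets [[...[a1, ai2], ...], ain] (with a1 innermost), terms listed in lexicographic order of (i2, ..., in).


not equal: they reduce to [[[[a1, a2], a4], a3], a5] - [[[[a1, a3], a2], a4], a5] + [[[[a1, a3], a4], a2], a5] - [[[[a1, a4], a2], a3], a5] and [[[[a1, a2], a5], a3], a4] - [[[[a1, a2], a5], a4], a3] - [[[[a1, a5], a2], a3], a4] + [[[[a1, a5], a2], a4], a3]

The first expression, normalized: [[[[a1, a2], a4], a3], a5] - [[[[a1, a3], a2], a4], a5] + [[[[a1, a3], a4], a2], a5] - [[[[a1, a4], a2], a3], a5]
The second expression, normalized: [[[[a1, a2], a5], a3], a4] - [[[[a1, a2], a5], a4], a3] - [[[[a1, a5], a2], a3], a4] + [[[[a1, a5], a2], a4], a3]
Different reductions; not equal.


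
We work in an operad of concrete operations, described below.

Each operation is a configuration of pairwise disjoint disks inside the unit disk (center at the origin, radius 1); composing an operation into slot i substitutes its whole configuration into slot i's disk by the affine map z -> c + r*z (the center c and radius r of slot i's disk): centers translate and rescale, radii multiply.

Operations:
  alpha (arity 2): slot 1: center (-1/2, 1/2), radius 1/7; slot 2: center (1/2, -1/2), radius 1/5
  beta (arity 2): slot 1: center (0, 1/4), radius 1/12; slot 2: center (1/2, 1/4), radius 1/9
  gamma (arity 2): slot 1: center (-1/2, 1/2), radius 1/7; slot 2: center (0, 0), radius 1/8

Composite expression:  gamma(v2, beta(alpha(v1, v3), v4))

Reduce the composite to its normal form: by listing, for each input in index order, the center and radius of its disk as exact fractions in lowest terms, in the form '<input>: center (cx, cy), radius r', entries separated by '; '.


Only the slot chain above each v matters under gamma; compose those maps.
for v2, the 1-step affine chain lands on center (-1/2, 1/2), radius 1/7
for v1, the 3-step affine chain lands on center (-1/192, 7/192), radius 1/672
for v3, the 3-step affine chain lands on center (1/192, 5/192), radius 1/480
for v4, the 2-step affine chain lands on center (1/16, 1/32), radius 1/72

v1: center (-1/192, 7/192), radius 1/672; v2: center (-1/2, 1/2), radius 1/7; v3: center (1/192, 5/192), radius 1/480; v4: center (1/16, 1/32), radius 1/72


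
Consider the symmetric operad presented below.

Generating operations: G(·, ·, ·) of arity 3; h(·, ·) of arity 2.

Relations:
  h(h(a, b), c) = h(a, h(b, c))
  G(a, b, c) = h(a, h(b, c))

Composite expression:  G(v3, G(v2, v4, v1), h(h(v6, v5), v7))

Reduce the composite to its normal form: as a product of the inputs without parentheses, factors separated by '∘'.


v3 ∘ v2 ∘ v4 ∘ v1 ∘ v6 ∘ v5 ∘ v7

Associativity of G dissolves the nesting; only the v-input order survives.
G(v2, v4, v1) linearizes to v2 ∘ v4 ∘ v1
h(v6, v5) linearizes to v6 ∘ v5
h(h(v6, v5), v7) linearizes to v6 ∘ v5 ∘ v7
G(v3, G(v2, v4, v1), h(h(v6, v5), v7)) linearizes to v3 ∘ v2 ∘ v4 ∘ v1 ∘ v6 ∘ v5 ∘ v7


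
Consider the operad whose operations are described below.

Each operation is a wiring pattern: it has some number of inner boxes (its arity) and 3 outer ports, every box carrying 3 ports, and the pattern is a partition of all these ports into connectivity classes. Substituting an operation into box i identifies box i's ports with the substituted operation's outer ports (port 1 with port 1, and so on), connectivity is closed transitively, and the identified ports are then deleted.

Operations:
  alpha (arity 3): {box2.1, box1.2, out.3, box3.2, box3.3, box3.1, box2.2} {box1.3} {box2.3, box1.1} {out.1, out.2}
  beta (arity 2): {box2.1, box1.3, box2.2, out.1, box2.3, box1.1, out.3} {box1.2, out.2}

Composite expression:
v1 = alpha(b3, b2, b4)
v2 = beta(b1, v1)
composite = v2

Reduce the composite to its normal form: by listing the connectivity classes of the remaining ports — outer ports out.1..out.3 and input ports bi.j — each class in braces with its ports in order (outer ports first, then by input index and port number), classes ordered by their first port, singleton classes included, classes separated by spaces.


{out.1, out.3, b1.1, b1.3, b2.1, b2.2, b3.2, b4.1, b4.2, b4.3} {out.2, b1.2} {b2.3, b3.1} {b3.3}


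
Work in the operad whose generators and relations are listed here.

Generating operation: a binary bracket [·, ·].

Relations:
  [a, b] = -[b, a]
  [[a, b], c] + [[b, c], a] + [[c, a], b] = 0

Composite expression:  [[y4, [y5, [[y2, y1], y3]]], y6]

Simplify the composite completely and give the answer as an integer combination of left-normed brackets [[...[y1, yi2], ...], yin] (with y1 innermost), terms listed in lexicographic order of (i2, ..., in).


-[[[[[y1, y2], y3], y5], y4], y6]

A multilinear Lie element is pinned by y1-initial words (y1 innermost).
Composite bracket: [[y4, [y5, [[y2, y1], y3]]], y6]
Each bracket splits as ab - ba, giving 32 signed words (2^5 = 32).
Only words starting with y1 matter:
  word y1y2y3y5y4y6 has sign -1, contributing -[[[[[y1, y2], y3], y5], y4], y6]


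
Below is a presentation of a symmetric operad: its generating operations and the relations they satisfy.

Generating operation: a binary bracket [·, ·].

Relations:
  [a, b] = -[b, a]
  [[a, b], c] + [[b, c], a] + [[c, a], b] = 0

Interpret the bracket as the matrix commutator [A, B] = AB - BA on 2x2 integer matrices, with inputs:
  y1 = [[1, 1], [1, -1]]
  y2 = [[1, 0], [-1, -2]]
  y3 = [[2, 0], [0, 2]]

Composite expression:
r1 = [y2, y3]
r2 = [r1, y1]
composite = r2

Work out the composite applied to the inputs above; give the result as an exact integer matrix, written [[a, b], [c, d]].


[y2, y3] = [[0, 0], [0, 0]]
[[y2, y3], y1] = [[0, 0], [0, 0]]

[[0, 0], [0, 0]]


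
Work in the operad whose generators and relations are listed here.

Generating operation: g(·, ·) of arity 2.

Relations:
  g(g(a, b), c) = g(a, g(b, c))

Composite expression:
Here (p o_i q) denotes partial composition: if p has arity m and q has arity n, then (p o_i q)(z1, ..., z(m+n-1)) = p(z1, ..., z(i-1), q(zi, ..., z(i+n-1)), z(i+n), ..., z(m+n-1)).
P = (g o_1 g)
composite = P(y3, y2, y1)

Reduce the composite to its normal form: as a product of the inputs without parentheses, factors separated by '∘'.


y3 ∘ y2 ∘ y1

Associativity of g dissolves the nesting; only the y-input order survives.
g(y3, y2) reduces to y3 ∘ y2
g(g(y3, y2), y1) reduces to y3 ∘ y2 ∘ y1


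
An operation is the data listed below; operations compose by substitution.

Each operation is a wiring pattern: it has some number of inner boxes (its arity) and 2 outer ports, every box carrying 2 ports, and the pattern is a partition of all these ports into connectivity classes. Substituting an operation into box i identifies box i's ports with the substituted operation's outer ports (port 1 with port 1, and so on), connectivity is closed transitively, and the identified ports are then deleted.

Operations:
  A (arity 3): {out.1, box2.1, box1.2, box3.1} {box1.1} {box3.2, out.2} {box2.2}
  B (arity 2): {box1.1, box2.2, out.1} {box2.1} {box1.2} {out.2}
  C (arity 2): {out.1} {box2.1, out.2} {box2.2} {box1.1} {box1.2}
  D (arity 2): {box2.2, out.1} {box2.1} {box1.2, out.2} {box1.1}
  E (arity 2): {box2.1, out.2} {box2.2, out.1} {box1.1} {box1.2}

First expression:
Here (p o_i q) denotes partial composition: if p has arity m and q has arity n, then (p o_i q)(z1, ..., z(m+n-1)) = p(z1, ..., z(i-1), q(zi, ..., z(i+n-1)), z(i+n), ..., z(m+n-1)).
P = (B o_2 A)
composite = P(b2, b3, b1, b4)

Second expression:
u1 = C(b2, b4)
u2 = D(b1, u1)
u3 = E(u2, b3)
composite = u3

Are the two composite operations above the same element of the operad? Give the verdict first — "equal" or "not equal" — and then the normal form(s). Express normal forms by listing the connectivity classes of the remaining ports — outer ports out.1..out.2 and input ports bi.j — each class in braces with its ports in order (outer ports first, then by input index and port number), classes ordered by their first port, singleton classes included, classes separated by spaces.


not equal — first {out.1, b2.1, b4.2} {out.2} {b1.1, b3.2, b4.1} {b1.2} {b2.2} {b3.1}, second {out.1, b3.2} {out.2, b3.1} {b1.1} {b1.2} {b2.1} {b2.2} {b4.1} {b4.2}
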